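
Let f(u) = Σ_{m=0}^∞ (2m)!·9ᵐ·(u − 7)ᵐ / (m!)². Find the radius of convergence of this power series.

Ratio test: |a_{m+1}/a_m| = (2m+1)·(2m+2)/(m+1)² · 9 → 36 as m → ∞.
Convergence for |u − 7| · 36 < 1, i.e. |u − 7| < 1/36. So R = 1/36.

R = 1/36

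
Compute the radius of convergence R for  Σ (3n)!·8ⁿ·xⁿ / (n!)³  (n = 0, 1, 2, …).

Ratio test: |a_{n+1}/a_n| = (3n+1)·(3n+2)·(3n+3)/(n+1)³ · 8 → 216 as n → ∞.
Thus R = 1/(216) = 1/216.

R = 1/216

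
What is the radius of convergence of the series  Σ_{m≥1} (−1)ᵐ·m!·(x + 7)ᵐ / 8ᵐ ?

R = 0

Apply the ratio test: |a_{m+1}| / |a_m| = (m+1) · 1/8, which tends to ∞ as m → ∞.
Since the ratio → ∞, the series diverges for every x ≠ -7, and R = 0.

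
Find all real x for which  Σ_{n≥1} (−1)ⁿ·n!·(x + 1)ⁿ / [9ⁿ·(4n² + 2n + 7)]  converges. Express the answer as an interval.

{-1}

Apply the ratio test: |a_{n+1}| / |a_n| = (n+1) · 1/9 · (4n² + 2n + 7)/(4(n+1)² + 2(n+1) + 7), which tends to ∞ as n → ∞.
The ratio grows without bound, so the series diverges whenever (x + 1) ≠ 0; it converges only at x = -1. R = 0.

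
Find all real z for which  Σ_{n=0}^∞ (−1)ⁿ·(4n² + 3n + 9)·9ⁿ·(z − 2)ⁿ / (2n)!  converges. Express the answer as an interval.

(−∞, ∞)

The ratio of consecutive coefficients is (4(n+1)² + 3(n+1) + 9)/(4n² + 3n + 9) · 9 · 1/[(2n+1)·(2n+2)] → 0.
The ratio tends to 0 regardless of z, hence R = ∞.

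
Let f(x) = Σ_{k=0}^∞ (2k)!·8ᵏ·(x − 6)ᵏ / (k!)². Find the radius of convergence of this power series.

R = 1/32

Ratio test: |a_{k+1}/a_k| = (2k+1)·(2k+2)/(k+1)² · 8 → 32 as k → ∞.
Thus R = 1/(32) = 1/32.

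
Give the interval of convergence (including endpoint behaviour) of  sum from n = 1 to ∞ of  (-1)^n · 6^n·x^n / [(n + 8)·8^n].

(-4/3, 4/3]

Ratio test: |a_{n+1}/a_n| = [(n + 8)/((n+1) + 8)] · 6/8 → 3/4 as n → ∞.
Thus R = 1/(3/4) = 4/3.
When x = 4/3, an alternating series whose terms decrease to 0 in absolute value, so it converges by the Leibniz criterion.
When x = -4/3, comparison with the harmonic series Σ 1/n shows the series diverges.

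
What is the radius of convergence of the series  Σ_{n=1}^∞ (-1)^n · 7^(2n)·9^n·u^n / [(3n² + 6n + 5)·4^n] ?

By the ratio test, |a_{n+1}/a_n| = [(3n² + 6n + 5)/(3(n+1)² + 6(n+1) + 5)] · 49·9/4 → 441/4.
Convergence for |u| · 441/4 < 1, i.e. |u| < 4/441. So R = 4/441.

R = 4/441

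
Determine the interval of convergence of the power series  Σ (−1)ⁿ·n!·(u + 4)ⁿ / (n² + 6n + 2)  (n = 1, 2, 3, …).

By the ratio test, |a_{n+1}/a_n| = (n+1) · (n² + 6n + 2)/((n+1)² + 6(n+1) + 2) → ∞.
Since the ratio → ∞, the series diverges for every u ≠ -4, and R = 0.

{-4}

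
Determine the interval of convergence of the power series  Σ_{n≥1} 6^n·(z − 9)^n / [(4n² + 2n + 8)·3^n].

[17/2, 19/2]

Ratio test: |a_{n+1}/a_n| = [(4n² + 2n + 8)/(4(n+1)² + 2(n+1) + 8)] · 6/3 → 2 as n → ∞.
Convergence for |z − 9| · 2 < 1, i.e. |z − 9| < 1/2. So R = 1/2.
At z = 19/2: absolute convergence follows by limit comparison with Σ 1/n².
When z = 17/2, the series is dominated by a constant times Σ 1/n², which converges (p = 2 > 1).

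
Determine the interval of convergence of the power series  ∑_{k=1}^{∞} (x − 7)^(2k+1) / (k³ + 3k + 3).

The ratio of consecutive coefficients is (k³ + 3k + 3)/((k+1)³ + 3(k+1) + 3) → 1.
Since the exponent of (x − 7) increases by 2 each term, convergence requires |x − 7|² < 1, hence R = 1.
When x = 8, the terms are on the order of 1/k³, so the series converges absolutely by comparison with the p-series (p = 3 > 1).
At x = 6: absolute convergence follows by limit comparison with Σ 1/k³.

[6, 8]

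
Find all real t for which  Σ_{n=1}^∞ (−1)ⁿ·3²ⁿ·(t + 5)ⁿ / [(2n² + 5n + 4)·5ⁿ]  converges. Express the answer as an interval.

The ratio of consecutive coefficients is [(2n² + 5n + 4)/(2(n+1)² + 5(n+1) + 4)] · 9/5 → 9/5.
Convergence for |t + 5| · 9/5 < 1, i.e. |t + 5| < 5/9. So R = 5/9.
Check t = -40/9: the series is dominated by a constant times Σ 1/n², which converges (p = 2 > 1).
When t = -50/9, absolute convergence follows by limit comparison with Σ 1/n².

[-50/9, -40/9]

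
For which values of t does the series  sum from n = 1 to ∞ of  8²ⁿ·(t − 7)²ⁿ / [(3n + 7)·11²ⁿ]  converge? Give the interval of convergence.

(45/8, 67/8)

The ratio of consecutive coefficients is [(3n + 7)/(3(n+1) + 7)] · 64/121 → 64/121.
Since the exponent of (t − 7) increases by 2 each term, convergence requires |t − 7|² < 121/64, hence R = 11/8.
When t = 67/8, the terms behave like c/n; limit comparison with the harmonic series gives divergence.
Endpoint t = 45/8: the terms behave like c/n; limit comparison with the harmonic series gives divergence.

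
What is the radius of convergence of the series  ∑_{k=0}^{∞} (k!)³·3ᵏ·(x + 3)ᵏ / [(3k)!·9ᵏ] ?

Apply the ratio test: |a_{k+1}| / |a_k| = (k+1)³/[(3k+1)·(3k+2)·(3k+3)] · 3/9, which tends to 1/81 as k → ∞.
Convergence for |x + 3| · 1/81 < 1, i.e. |x + 3| < 81. So R = 81.

R = 81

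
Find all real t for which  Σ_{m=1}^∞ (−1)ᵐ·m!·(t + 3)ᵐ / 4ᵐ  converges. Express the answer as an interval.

{-3}

The ratio of consecutive coefficients is (m+1) · 1/4 → ∞.
The ratio grows without bound, so the series diverges whenever (t + 3) ≠ 0; it converges only at t = -3. R = 0.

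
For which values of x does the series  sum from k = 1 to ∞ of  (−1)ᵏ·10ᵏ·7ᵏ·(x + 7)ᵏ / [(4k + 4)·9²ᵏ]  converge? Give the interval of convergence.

By the ratio test, |a_{k+1}/a_k| = [(4k + 4)/(4(k+1) + 4)] · 10·7/81 → 70/81.
Thus R = 1/(70/81) = 81/70.
Endpoint x = -409/70: an alternating series whose terms decrease to 0 in absolute value, so it converges by the Leibniz criterion.
Check x = -571/70: the terms are asymptotic to a nonzero constant times 1/k, so the series diverges by limit comparison with Σ 1/k.

(-571/70, -409/70]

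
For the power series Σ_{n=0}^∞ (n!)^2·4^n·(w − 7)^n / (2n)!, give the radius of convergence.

Ratio test: |a_{n+1}/a_n| = (n+1)²/[(2n+1)·(2n+2)] · 4 → 1 as n → ∞.
Hence R = 1.

R = 1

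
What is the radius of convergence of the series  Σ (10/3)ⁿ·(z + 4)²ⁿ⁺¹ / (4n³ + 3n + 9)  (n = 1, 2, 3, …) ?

R = √30/10

By the ratio test, |a_{n+1}/a_n| = [(4n³ + 3n + 9)/(4(n+1)³ + 3(n+1) + 9)] · 10/3 → 10/3.
Writing y = (z + 4)², the series in y has radius 3/10, so |z + 4| < √(3/10) and R = √30/10.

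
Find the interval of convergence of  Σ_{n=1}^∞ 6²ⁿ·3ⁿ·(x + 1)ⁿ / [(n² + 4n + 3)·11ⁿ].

The ratio of consecutive coefficients is [(n² + 4n + 3)/((n+1)² + 4(n+1) + 3)] · 36·3/11 → 108/11.
Convergence for |x + 1| · 108/11 < 1, i.e. |x + 1| < 11/108. So R = 11/108.
At x = -97/108: the terms are on the order of 1/n², so the series converges absolutely by comparison with the p-series (p = 2 > 1).
At x = -119/108: the terms are on the order of 1/n², so the series converges absolutely by comparison with the p-series (p = 2 > 1).

[-119/108, -97/108]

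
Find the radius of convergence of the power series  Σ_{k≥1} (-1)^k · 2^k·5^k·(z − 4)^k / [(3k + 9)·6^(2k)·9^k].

By the ratio test, |a_{k+1}/a_k| = [(3k + 9)/(3(k+1) + 9)] · 2·5/(36·9) → 5/162.
The series converges when 5/162 · |z − 4| < 1, giving R = 162/5.

R = 162/5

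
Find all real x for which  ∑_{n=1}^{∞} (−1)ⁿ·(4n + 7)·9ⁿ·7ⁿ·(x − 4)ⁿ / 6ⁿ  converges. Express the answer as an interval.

(82/21, 86/21)

By the ratio test, |a_{n+1}/a_n| = [(4(n+1) + 7)/(4n + 7)] · 9·7/6 → 21/2.
Hence the series converges for |x − 4| < 1/(21/2) = 2/21, so the radius of convergence is 2/21.
At x = 86/21: the terms do not tend to 0, so the series diverges.
When x = 82/21, the terms do not tend to 0, so the series diverges.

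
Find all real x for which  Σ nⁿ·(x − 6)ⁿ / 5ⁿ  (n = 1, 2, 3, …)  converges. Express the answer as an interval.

By the Cauchy root test, |a_n|^(1/n) = n/5 → ∞.
The root grows without bound, so R = 0 (convergence only at x = 6).

{6}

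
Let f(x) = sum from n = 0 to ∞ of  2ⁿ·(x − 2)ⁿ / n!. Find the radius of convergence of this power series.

R = ∞

The ratio of consecutive coefficients is 2 · 1/(n+1) → 0.
Since the limit is 0 < 1 for every x, the series converges on all of ℝ and R = ∞.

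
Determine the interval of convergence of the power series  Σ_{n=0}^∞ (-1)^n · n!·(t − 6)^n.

{6}

Apply the ratio test: |a_{n+1}| / |a_n| = (n+1), which tends to ∞ as n → ∞.
The terms grow without bound for any (t − 6) ≠ 0, so R = 0 (convergence only at t = 6).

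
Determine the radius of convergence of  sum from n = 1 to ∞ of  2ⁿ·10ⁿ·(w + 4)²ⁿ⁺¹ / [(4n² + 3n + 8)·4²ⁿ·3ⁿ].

R = 2√15/5

The ratio of consecutive coefficients is [(4n² + 3n + 8)/(4(n+1)² + 3(n+1) + 8)] · 2·10/(16·3) → 5/12.
Since the exponent of (w + 4) increases by 2 each term, convergence requires |w + 4|² < 12/5, hence R = 2√15/5.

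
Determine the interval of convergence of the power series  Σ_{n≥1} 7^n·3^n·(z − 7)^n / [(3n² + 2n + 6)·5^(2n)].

The ratio of consecutive coefficients is [(3n² + 2n + 6)/(3(n+1)² + 2(n+1) + 6)] · 7·3/25 → 21/25.
Thus R = 1/(21/25) = 25/21.
At z = 172/21: the terms are on the order of 1/n², so the series converges absolutely by comparison with the p-series (p = 2 > 1).
Check z = 122/21: absolute convergence follows by limit comparison with Σ 1/n².

[122/21, 172/21]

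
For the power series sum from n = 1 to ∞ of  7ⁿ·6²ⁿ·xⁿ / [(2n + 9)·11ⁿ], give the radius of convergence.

R = 11/252

By the ratio test, |a_{n+1}/a_n| = [(2n + 9)/(2(n+1) + 9)] · 7·36/11 → 252/11.
Hence the series converges for |x| < 1/(252/11) = 11/252, so the radius of convergence is 11/252.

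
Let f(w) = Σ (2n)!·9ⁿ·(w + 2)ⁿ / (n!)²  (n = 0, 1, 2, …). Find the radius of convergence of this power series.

The ratio of consecutive coefficients is (2n+1)·(2n+2)/(n+1)² · 9 → 36.
Convergence for |w + 2| · 36 < 1, i.e. |w + 2| < 1/36. So R = 1/36.

R = 1/36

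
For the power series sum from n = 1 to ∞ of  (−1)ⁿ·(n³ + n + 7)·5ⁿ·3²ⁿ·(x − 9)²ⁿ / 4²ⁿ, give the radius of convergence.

R = 4√5/15

The ratio of consecutive coefficients is [((n+1)³ + (n+1) + 7)/(n³ + n + 7)] · 5·9/16 → 45/16.
Writing y = (x − 9)², the series in y has radius 16/45, so |x − 9| < √(16/45) and R = 4√5/15.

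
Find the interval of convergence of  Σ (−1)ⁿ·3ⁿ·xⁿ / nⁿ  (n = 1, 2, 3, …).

(−∞, ∞)

By the Cauchy root test, |a_n|^(1/n) = 3/n → 0.
Since the n-th root of |a_n| tends to 0, the series converges for all real x; R = ∞.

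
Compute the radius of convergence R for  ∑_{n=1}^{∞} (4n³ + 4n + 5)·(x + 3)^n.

Apply the ratio test: |a_{n+1}| / |a_n| = (4(n+1)³ + 4(n+1) + 5)/(4n³ + 4n + 5), which tends to 1 as n → ∞.
Hence R = 1.

R = 1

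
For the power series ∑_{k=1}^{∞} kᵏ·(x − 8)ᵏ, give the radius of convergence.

Root test: |a_k|^(1/k) = k → ∞.
Since the k-th root of |a_k| is unbounded, the series converges only at x = 8; R = 0.

R = 0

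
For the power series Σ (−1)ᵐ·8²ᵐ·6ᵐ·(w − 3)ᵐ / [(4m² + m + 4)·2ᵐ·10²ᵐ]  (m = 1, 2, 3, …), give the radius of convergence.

Ratio test: |a_{m+1}/a_m| = [(4m² + m + 4)/(4(m+1)² + (m+1) + 4)] · 64·6/(2·100) → 48/25 as m → ∞.
Thus R = 1/(48/25) = 25/48.

R = 25/48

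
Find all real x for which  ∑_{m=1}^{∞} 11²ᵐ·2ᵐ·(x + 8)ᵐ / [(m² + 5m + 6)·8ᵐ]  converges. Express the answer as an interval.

[-972/121, -964/121]

Apply the ratio test: |a_{m+1}| / |a_m| = [(m² + 5m + 6)/((m+1)² + 5(m+1) + 6)] · 121·2/8, which tends to 121/4 as m → ∞.
The series converges when 121/4 · |x + 8| < 1, giving R = 4/121.
Check x = -964/121: absolute convergence follows by limit comparison with Σ 1/m².
When x = -972/121, the terms are on the order of 1/m², so the series converges absolutely by comparison with the p-series (p = 2 > 1).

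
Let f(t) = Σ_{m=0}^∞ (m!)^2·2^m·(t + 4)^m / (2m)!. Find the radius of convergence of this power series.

R = 2

Apply the ratio test: |a_{m+1}| / |a_m| = (m+1)²/[(2m+1)·(2m+2)] · 2, which tends to 1/2 as m → ∞.
Hence the series converges for |t + 4| < 1/(1/2) = 2, so the radius of convergence is 2.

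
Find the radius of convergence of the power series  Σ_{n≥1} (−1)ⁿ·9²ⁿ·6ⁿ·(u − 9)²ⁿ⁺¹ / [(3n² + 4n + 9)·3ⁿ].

R = √2/18

Ratio test: |a_{n+1}/a_n| = [(3n² + 4n + 9)/(3(n+1)² + 4(n+1) + 9)] · 81·6/3 → 162 as n → ∞.
Writing y = (u − 9)², the series in y has radius 1/162, so |u − 9| < √(1/162) and R = √2/18.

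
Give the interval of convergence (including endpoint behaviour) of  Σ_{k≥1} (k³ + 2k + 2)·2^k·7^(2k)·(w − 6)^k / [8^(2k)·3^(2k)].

(6/49, 582/49)

The ratio of consecutive coefficients is [((k+1)³ + 2(k+1) + 2)/(k³ + 2k + 2)] · 2·49/(64·9) → 49/288.
Hence the series converges for |w − 6| < 1/(49/288) = 288/49, so the radius of convergence is 288/49.
At w = 582/49: the terms have absolute value of order k³, which does not tend to 0, so the series diverges by the divergence test.
Check w = 6/49: the terms do not tend to 0, so the series diverges.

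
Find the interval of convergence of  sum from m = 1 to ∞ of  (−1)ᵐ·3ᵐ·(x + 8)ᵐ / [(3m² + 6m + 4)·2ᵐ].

By the ratio test, |a_{m+1}/a_m| = [(3m² + 6m + 4)/(3(m+1)² + 6(m+1) + 4)] · 3/2 → 3/2.
Convergence for |x + 8| · 3/2 < 1, i.e. |x + 8| < 2/3. So R = 2/3.
When x = -22/3, absolute convergence follows by limit comparison with Σ 1/m².
Check x = -26/3: the series is dominated by a constant times Σ 1/m², which converges (p = 2 > 1).

[-26/3, -22/3]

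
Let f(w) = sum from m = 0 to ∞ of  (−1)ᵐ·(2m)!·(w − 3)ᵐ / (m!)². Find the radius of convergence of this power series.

The ratio of consecutive coefficients is (2m+1)·(2m+2)/(m+1)² → 4.
Convergence for |w − 3| · 4 < 1, i.e. |w − 3| < 1/4. So R = 1/4.

R = 1/4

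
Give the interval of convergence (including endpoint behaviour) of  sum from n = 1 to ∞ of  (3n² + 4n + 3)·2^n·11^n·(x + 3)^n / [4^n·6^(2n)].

Ratio test: |a_{n+1}/a_n| = [(3(n+1)² + 4(n+1) + 3)/(3n² + 4n + 3)] · 2·11/(4·36) → 11/72 as n → ∞.
Hence the series converges for |x + 3| < 1/(11/72) = 72/11, so the radius of convergence is 72/11.
Check x = 39/11: the terms do not tend to 0, so the series diverges.
At x = -105/11: the terms do not tend to 0, so the series diverges.

(-105/11, 39/11)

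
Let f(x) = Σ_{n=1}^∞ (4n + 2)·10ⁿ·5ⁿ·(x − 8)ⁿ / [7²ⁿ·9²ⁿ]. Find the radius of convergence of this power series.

R = 3969/50

Apply the ratio test: |a_{n+1}| / |a_n| = [(4(n+1) + 2)/(4n + 2)] · 10·5/(49·81), which tends to 50/3969 as n → ∞.
Hence the series converges for |x − 8| < 1/(50/3969) = 3969/50, so the radius of convergence is 3969/50.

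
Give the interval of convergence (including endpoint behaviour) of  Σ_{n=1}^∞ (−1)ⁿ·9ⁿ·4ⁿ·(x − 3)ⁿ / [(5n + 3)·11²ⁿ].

(-13/36, 229/36]

Ratio test: |a_{n+1}/a_n| = [(5n + 3)/(5(n+1) + 3)] · 9·4/121 → 36/121 as n → ∞.
Convergence for |x − 3| · 36/121 < 1, i.e. |x − 3| < 121/36. So R = 121/36.
When x = 229/36, convergence follows from the alternating series test (terms decrease monotonically to 0).
Endpoint x = -13/36: the terms behave like c/n; limit comparison with the harmonic series gives divergence.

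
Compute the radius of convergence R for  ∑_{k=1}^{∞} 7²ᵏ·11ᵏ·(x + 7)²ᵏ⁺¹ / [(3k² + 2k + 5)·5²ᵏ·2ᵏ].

R = 5√22/77

The ratio of consecutive coefficients is [(3k² + 2k + 5)/(3(k+1)² + 2(k+1) + 5)] · 49·11/(25·2) → 539/50.
Writing y = (x + 7)², the series in y has radius 50/539, so |x + 7| < √(50/539) and R = 5√22/77.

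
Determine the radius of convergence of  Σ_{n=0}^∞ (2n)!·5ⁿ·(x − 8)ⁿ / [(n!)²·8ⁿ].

Apply the ratio test: |a_{n+1}| / |a_n| = (2n+1)·(2n+2)/(n+1)² · 5/8, which tends to 5/2 as n → ∞.
Thus R = 1/(5/2) = 2/5.

R = 2/5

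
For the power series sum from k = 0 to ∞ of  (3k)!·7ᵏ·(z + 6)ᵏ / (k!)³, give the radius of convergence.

R = 1/189

Ratio test: |a_{k+1}/a_k| = (3k+1)·(3k+2)·(3k+3)/(k+1)³ · 7 → 189 as k → ∞.
The series converges when 189 · |z + 6| < 1, giving R = 1/189.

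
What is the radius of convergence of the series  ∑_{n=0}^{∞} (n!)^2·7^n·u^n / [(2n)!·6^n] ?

By the ratio test, |a_{n+1}/a_n| = (n+1)²/[(2n+1)·(2n+2)] · 7/6 → 7/24.
The series converges when 7/24 · |u| < 1, giving R = 24/7.

R = 24/7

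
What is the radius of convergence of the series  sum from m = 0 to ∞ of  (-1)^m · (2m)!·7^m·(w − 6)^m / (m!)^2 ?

Apply the ratio test: |a_{m+1}| / |a_m| = (2m+1)·(2m+2)/(m+1)² · 7, which tends to 28 as m → ∞.
Thus R = 1/(28) = 1/28.

R = 1/28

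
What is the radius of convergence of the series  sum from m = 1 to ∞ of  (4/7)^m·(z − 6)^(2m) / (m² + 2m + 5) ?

R = √7/2

Apply the ratio test: |a_{m+1}| / |a_m| = [(m² + 2m + 5)/((m+1)² + 2(m+1) + 5)] · 4/7, which tends to 4/7 as m → ∞.
Since the exponent of (z − 6) increases by 2 each term, convergence requires |z − 6|² < 7/4, hence R = √7/2.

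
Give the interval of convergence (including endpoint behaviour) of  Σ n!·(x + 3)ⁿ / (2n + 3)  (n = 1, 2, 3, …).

By the ratio test, |a_{n+1}/a_n| = (n+1) · (2n + 3)/(2(n+1) + 3) → ∞.
The terms grow without bound for any (x + 3) ≠ 0, so R = 0 (convergence only at x = -3).

{-3}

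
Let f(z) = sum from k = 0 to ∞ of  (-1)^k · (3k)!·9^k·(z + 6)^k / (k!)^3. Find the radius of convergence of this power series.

By the ratio test, |a_{k+1}/a_k| = (3k+1)·(3k+2)·(3k+3)/(k+1)³ · 9 → 243.
Thus R = 1/(243) = 1/243.

R = 1/243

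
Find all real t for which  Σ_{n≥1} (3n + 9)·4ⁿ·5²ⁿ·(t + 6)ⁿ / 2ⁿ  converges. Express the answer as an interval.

Apply the ratio test: |a_{n+1}| / |a_n| = [(3(n+1) + 9)/(3n + 9)] · 4·25/2, which tends to 50 as n → ∞.
Hence the series converges for |t + 6| < 1/(50) = 1/50, so the radius of convergence is 1/50.
At t = -299/50: the n-th term does not approach 0; divergence by the term test.
When t = -301/50, the n-th term does not approach 0; divergence by the term test.

(-301/50, -299/50)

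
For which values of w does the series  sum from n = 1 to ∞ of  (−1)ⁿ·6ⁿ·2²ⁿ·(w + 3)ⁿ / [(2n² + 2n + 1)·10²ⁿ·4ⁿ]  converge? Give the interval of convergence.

[-59/3, 41/3]

Ratio test: |a_{n+1}/a_n| = [(2n² + 2n + 1)/(2(n+1)² + 2(n+1) + 1)] · 6·4/(100·4) → 3/50 as n → ∞.
Convergence for |w + 3| · 3/50 < 1, i.e. |w + 3| < 50/3. So R = 50/3.
When w = 41/3, the terms are on the order of 1/n², so the series converges absolutely by comparison with the p-series (p = 2 > 1).
Endpoint w = -59/3: absolute convergence follows by limit comparison with Σ 1/n².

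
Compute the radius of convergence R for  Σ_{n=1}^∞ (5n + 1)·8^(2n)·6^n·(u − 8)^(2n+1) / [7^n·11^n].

R = √462/48

Ratio test: |a_{n+1}/a_n| = [(5(n+1) + 1)/(5n + 1)] · 64·6/(7·11) → 384/77 as n → ∞.
Writing y = (u − 8)², the series in y has radius 77/384, so |u − 8| < √(77/384) and R = √462/48.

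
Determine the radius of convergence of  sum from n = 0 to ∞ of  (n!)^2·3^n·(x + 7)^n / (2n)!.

R = 4/3

By the ratio test, |a_{n+1}/a_n| = (n+1)²/[(2n+1)·(2n+2)] · 3 → 3/4.
Thus R = 1/(3/4) = 4/3.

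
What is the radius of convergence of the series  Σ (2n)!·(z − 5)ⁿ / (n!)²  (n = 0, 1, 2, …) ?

R = 1/4

Apply the ratio test: |a_{n+1}| / |a_n| = (2n+1)·(2n+2)/(n+1)², which tends to 4 as n → ∞.
Convergence for |z − 5| · 4 < 1, i.e. |z − 5| < 1/4. So R = 1/4.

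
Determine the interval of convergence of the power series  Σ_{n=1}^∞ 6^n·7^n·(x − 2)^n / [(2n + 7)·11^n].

Ratio test: |a_{n+1}/a_n| = [(2n + 7)/(2(n+1) + 7)] · 6·7/11 → 42/11 as n → ∞.
Hence the series converges for |x − 2| < 1/(42/11) = 11/42, so the radius of convergence is 11/42.
When x = 95/42, the terms behave like c/n; limit comparison with the harmonic series gives divergence.
Check x = 73/42: convergence follows from the alternating series test (terms decrease monotonically to 0).

[73/42, 95/42)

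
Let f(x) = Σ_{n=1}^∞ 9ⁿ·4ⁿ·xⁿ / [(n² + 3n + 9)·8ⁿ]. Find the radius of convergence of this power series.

R = 2/9

Ratio test: |a_{n+1}/a_n| = [(n² + 3n + 9)/((n+1)² + 3(n+1) + 9)] · 9·4/8 → 9/2 as n → ∞.
Thus R = 1/(9/2) = 2/9.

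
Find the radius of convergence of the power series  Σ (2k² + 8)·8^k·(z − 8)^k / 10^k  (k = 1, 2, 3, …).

Apply the ratio test: |a_{k+1}| / |a_k| = [(2(k+1)² + 8)/(2k² + 8)] · 8/10, which tends to 4/5 as k → ∞.
Convergence for |z − 8| · 4/5 < 1, i.e. |z − 8| < 5/4. So R = 5/4.

R = 5/4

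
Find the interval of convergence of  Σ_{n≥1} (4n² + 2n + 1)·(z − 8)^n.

The ratio of consecutive coefficients is (4(n+1)² + 2(n+1) + 1)/(4n² + 2n + 1) → 1.
So the series converges when |z − 8| < 1 and diverges when |z − 8| > 1; R = 1.
Endpoint z = 9: the terms have absolute value of order n², which does not tend to 0, so the series diverges by the divergence test.
Endpoint z = 7: the n-th term does not approach 0; divergence by the term test.

(7, 9)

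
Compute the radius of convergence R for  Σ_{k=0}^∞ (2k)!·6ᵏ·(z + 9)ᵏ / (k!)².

The ratio of consecutive coefficients is (2k+1)·(2k+2)/(k+1)² · 6 → 24.
The series converges when 24 · |z + 9| < 1, giving R = 1/24.

R = 1/24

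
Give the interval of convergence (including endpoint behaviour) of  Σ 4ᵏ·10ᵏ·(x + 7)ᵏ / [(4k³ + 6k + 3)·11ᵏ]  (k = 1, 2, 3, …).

[-291/40, -269/40]

Ratio test: |a_{k+1}/a_k| = [(4k³ + 6k + 3)/(4(k+1)³ + 6(k+1) + 3)] · 4·10/11 → 40/11 as k → ∞.
Thus R = 1/(40/11) = 11/40.
Endpoint x = -269/40: absolute convergence follows by limit comparison with Σ 1/k³.
Endpoint x = -291/40: absolute convergence follows by limit comparison with Σ 1/k³.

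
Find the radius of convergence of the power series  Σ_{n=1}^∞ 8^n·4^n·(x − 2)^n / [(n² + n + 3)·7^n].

The ratio of consecutive coefficients is [(n² + n + 3)/((n+1)² + (n+1) + 3)] · 8·4/7 → 32/7.
Convergence for |x − 2| · 32/7 < 1, i.e. |x − 2| < 7/32. So R = 7/32.

R = 7/32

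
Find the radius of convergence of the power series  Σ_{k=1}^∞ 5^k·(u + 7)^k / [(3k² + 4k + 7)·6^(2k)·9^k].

By the ratio test, |a_{k+1}/a_k| = [(3k² + 4k + 7)/(3(k+1)² + 4(k+1) + 7)] · 5/(36·9) → 5/324.
Thus R = 1/(5/324) = 324/5.

R = 324/5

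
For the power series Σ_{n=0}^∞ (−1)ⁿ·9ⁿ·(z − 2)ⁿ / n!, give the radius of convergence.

R = ∞

Ratio test: |a_{n+1}/a_n| = 9 · 1/(n+1) → 0 as n → ∞.
Since the limit is 0 < 1 for every z, the series converges on all of ℝ and R = ∞.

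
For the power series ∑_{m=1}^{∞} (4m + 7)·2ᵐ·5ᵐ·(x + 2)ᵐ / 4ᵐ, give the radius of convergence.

By the ratio test, |a_{m+1}/a_m| = [(4(m+1) + 7)/(4m + 7)] · 2·5/4 → 5/2.
Hence the series converges for |x + 2| < 1/(5/2) = 2/5, so the radius of convergence is 2/5.

R = 2/5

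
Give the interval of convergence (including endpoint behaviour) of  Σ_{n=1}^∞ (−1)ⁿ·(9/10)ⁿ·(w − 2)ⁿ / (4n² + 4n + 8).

By the ratio test, |a_{n+1}/a_n| = [(4n² + 4n + 8)/(4(n+1)² + 4(n+1) + 8)] · 9/10 → 9/10.
Hence the series converges for |w − 2| < 1/(9/10) = 10/9, so the radius of convergence is 10/9.
When w = 28/9, the series is dominated by a constant times Σ 1/n², which converges (p = 2 > 1).
Endpoint w = 8/9: the series is dominated by a constant times Σ 1/n², which converges (p = 2 > 1).

[8/9, 28/9]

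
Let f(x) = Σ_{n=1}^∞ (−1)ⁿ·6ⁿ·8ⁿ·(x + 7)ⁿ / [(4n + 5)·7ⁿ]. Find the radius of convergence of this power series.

Ratio test: |a_{n+1}/a_n| = [(4n + 5)/(4(n+1) + 5)] · 6·8/7 → 48/7 as n → ∞.
Thus R = 1/(48/7) = 7/48.

R = 7/48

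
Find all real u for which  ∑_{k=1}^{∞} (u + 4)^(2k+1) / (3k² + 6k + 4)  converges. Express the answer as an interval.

Apply the ratio test: |a_{k+1}| / |a_k| = (3k² + 6k + 4)/(3(k+1)² + 6(k+1) + 4), which tends to 1 as k → ∞.
Since the exponent of (u + 4) increases by 2 each term, convergence requires |u + 4|² < 1, hence R = 1.
At u = -3: the terms are on the order of 1/k², so the series converges absolutely by comparison with the p-series (p = 2 > 1).
When u = -5, the series is dominated by a constant times Σ 1/k², which converges (p = 2 > 1).

[-5, -3]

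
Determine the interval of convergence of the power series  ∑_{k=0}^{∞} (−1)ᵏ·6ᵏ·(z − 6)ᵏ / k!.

By the ratio test, |a_{k+1}/a_k| = 6 · 1/(k+1) → 0.
Since the limit is 0 < 1 for every z, the series converges on all of ℝ and R = ∞.

(−∞, ∞)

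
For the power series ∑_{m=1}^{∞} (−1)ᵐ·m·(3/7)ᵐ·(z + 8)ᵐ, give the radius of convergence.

R = 7/3

The ratio of consecutive coefficients is [(m+1)/m] · 3/7 → 3/7.
Thus R = 1/(3/7) = 7/3.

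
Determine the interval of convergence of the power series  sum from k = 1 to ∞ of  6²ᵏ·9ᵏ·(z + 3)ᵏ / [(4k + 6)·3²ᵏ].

By the ratio test, |a_{k+1}/a_k| = [(4k + 6)/(4(k+1) + 6)] · 36·9/9 → 36.
Convergence for |z + 3| · 36 < 1, i.e. |z + 3| < 1/36. So R = 1/36.
Endpoint z = -107/36: the terms are asymptotic to a nonzero constant times 1/k, so the series diverges by limit comparison with Σ 1/k.
Endpoint z = -109/36: the terms alternate in sign and decrease monotonically to 0 in absolute value (size ~ c/k), so the alternating series test gives convergence.

[-109/36, -107/36)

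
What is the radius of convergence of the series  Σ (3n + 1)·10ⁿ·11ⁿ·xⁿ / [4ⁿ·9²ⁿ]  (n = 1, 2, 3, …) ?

R = 162/55

The ratio of consecutive coefficients is [(3(n+1) + 1)/(3n + 1)] · 10·11/(4·81) → 55/162.
The series converges when 55/162 · |x| < 1, giving R = 162/55.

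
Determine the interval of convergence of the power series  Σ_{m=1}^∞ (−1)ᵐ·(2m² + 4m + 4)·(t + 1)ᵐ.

(-2, 0)

Ratio test: |a_{m+1}/a_m| = (2(m+1)² + 4(m+1) + 4)/(2m² + 4m + 4) → 1 as m → ∞.
So the series converges when |t + 1| < 1 and diverges when |t + 1| > 1; R = 1.
Endpoint t = 0: the m-th term does not approach 0; divergence by the term test.
When t = -2, the terms have absolute value of order m², which does not tend to 0, so the series diverges by the divergence test.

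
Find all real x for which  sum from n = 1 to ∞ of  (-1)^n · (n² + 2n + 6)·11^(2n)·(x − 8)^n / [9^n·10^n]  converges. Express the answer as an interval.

By the ratio test, |a_{n+1}/a_n| = [((n+1)² + 2(n+1) + 6)/(n² + 2n + 6)] · 121/(9·10) → 121/90.
Hence the series converges for |x − 8| < 1/(121/90) = 90/121, so the radius of convergence is 90/121.
Check x = 1058/121: the terms have absolute value of order n², which does not tend to 0, so the series diverges by the divergence test.
Check x = 878/121: the terms do not tend to 0, so the series diverges.

(878/121, 1058/121)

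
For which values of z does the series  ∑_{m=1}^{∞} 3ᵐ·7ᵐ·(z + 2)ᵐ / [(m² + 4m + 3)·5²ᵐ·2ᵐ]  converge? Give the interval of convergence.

[-92/21, 8/21]

The ratio of consecutive coefficients is [(m² + 4m + 3)/((m+1)² + 4(m+1) + 3)] · 3·7/(25·2) → 21/50.
Thus R = 1/(21/50) = 50/21.
Endpoint z = 8/21: the series is dominated by a constant times Σ 1/m², which converges (p = 2 > 1).
Check z = -92/21: absolute convergence follows by limit comparison with Σ 1/m².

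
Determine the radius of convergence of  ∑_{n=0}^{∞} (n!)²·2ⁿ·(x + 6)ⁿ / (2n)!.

By the ratio test, |a_{n+1}/a_n| = (n+1)²/[(2n+1)·(2n+2)] · 2 → 1/2.
Hence the series converges for |x + 6| < 1/(1/2) = 2, so the radius of convergence is 2.

R = 2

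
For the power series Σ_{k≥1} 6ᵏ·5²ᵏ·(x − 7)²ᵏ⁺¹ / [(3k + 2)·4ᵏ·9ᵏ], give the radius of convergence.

R = √6/5

Ratio test: |a_{k+1}/a_k| = [(3k + 2)/(3(k+1) + 2)] · 6·25/(4·9) → 25/6 as k → ∞.
Since the exponent of (x − 7) increases by 2 each term, convergence requires |x − 7|² < 6/25, hence R = √6/5.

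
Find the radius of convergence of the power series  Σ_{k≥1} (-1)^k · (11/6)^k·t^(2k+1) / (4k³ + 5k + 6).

Ratio test: |a_{k+1}/a_k| = [(4k³ + 5k + 6)/(4(k+1)³ + 5(k+1) + 6)] · 11/6 → 11/6 as k → ∞.
Successive powers of t differ by 2, so the series converges when |t|² · 11/6 < 1, i.e. |t| < √(6/11). So R = √66/11.

R = √66/11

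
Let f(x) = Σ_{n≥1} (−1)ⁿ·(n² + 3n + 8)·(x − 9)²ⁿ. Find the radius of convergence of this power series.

R = 1

By the ratio test, |a_{n+1}/a_n| = ((n+1)² + 3(n+1) + 8)/(n² + 3n + 8) → 1.
Successive powers of (x − 9) differ by 2, so the series converges when |x − 9|² · 1 < 1, i.e. |x − 9| < √(1) = 1. So R = 1.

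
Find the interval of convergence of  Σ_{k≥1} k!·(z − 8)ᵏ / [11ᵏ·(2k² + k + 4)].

{8}

The ratio of consecutive coefficients is (k+1) · 1/11 · (2k² + k + 4)/(2(k+1)² + (k+1) + 4) → ∞.
Since the ratio → ∞, the series diverges for every z ≠ 8, and R = 0.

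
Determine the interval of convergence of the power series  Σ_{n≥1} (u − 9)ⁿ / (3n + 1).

[8, 10)

By the ratio test, |a_{n+1}/a_n| = (3n + 1)/(3(n+1) + 1) → 1.
Convergence for |u − 9| < 1, so R = 1.
At u = 10: the terms behave like c/n; limit comparison with the harmonic series gives divergence.
At u = 8: an alternating series whose terms decrease to 0 in absolute value, so it converges by the Leibniz criterion.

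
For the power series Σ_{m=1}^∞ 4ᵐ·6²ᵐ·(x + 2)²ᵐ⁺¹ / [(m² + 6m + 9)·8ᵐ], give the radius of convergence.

The ratio of consecutive coefficients is [(m² + 6m + 9)/((m+1)² + 6(m+1) + 9)] · 4·36/8 → 18.
Writing y = (x + 2)², the series in y has radius 1/18, so |x + 2| < √(1/18) and R = √2/6.

R = √2/6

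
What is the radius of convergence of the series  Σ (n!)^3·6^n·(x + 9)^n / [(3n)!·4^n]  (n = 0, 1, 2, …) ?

R = 18

Ratio test: |a_{n+1}/a_n| = (n+1)³/[(3n+1)·(3n+2)·(3n+3)] · 6/4 → 1/18 as n → ∞.
Thus R = 1/(1/18) = 18.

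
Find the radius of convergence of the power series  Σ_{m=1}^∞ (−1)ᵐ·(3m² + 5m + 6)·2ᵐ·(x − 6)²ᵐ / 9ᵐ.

Ratio test: |a_{m+1}/a_m| = [(3(m+1)² + 5(m+1) + 6)/(3m² + 5m + 6)] · 2/9 → 2/9 as m → ∞.
Writing y = (x − 6)², the series in y has radius 9/2, so |x − 6| < √(9/2) and R = 3√2/2.

R = 3√2/2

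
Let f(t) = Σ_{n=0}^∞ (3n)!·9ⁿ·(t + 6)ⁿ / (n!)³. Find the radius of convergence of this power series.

Apply the ratio test: |a_{n+1}| / |a_n| = (3n+1)·(3n+2)·(3n+3)/(n+1)³ · 9, which tends to 243 as n → ∞.
Convergence for |t + 6| · 243 < 1, i.e. |t + 6| < 1/243. So R = 1/243.

R = 1/243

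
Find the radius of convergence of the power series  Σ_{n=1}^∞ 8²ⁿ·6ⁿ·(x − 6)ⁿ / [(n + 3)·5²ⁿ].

R = 25/384

The ratio of consecutive coefficients is [(n + 3)/((n+1) + 3)] · 64·6/25 → 384/25.
Hence the series converges for |x − 6| < 1/(384/25) = 25/384, so the radius of convergence is 25/384.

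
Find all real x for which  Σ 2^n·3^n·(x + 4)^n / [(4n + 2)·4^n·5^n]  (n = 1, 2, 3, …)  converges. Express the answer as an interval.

The ratio of consecutive coefficients is [(4n + 2)/(4(n+1) + 2)] · 2·3/(4·5) → 3/10.
Hence the series converges for |x + 4| < 1/(3/10) = 10/3, so the radius of convergence is 10/3.
Endpoint x = -2/3: the terms behave like c/n; limit comparison with the harmonic series gives divergence.
When x = -22/3, an alternating series whose terms decrease to 0 in absolute value, so it converges by the Leibniz criterion.

[-22/3, -2/3)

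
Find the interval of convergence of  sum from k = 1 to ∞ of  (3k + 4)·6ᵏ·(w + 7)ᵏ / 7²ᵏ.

(-91/6, 7/6)

Ratio test: |a_{k+1}/a_k| = [(3(k+1) + 4)/(3k + 4)] · 6/49 → 6/49 as k → ∞.
Thus R = 1/(6/49) = 49/6.
Endpoint w = 7/6: the terms have absolute value of order k, which does not tend to 0, so the series diverges by the divergence test.
At w = -91/6: the k-th term does not approach 0; divergence by the term test.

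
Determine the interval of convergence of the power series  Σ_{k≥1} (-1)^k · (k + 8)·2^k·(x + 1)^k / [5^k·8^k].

(-21, 19)

By the ratio test, |a_{k+1}/a_k| = [((k+1) + 8)/(k + 8)] · 2/(5·8) → 1/20.
The series converges when 1/20 · |x + 1| < 1, giving R = 20.
When x = 19, the terms have absolute value of order k, which does not tend to 0, so the series diverges by the divergence test.
Check x = -21: the k-th term does not approach 0; divergence by the term test.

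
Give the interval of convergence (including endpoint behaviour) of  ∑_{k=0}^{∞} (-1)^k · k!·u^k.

{0}

Apply the ratio test: |a_{k+1}| / |a_k| = (k+1), which tends to ∞ as k → ∞.
Since the ratio → ∞, the series diverges for every u ≠ 0, and R = 0.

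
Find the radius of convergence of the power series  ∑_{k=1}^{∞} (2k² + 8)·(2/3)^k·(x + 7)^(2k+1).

Apply the ratio test: |a_{k+1}| / |a_k| = [(2(k+1)² + 8)/(2k² + 8)] · 2/3, which tends to 2/3 as k → ∞.
Writing y = (x + 7)², the series in y has radius 3/2, so |x + 7| < √(3/2) and R = √6/2.

R = √6/2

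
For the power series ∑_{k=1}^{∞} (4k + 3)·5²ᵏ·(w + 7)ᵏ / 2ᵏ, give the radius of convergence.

By the ratio test, |a_{k+1}/a_k| = [(4(k+1) + 3)/(4k + 3)] · 25/2 → 25/2.
The series converges when 25/2 · |w + 7| < 1, giving R = 2/25.

R = 2/25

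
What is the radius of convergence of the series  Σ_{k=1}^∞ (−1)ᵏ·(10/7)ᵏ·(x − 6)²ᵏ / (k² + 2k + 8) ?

The ratio of consecutive coefficients is [(k² + 2k + 8)/((k+1)² + 2(k+1) + 8)] · 10/7 → 10/7.
Writing y = (x − 6)², the series in y has radius 7/10, so |x − 6| < √(7/10) and R = √70/10.

R = √70/10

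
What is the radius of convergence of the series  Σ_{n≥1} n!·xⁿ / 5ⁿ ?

Ratio test: |a_{n+1}/a_n| = (n+1) · 1/5 → ∞ as n → ∞.
The terms grow without bound for any x ≠ 0, so R = 0 (convergence only at x = 0).

R = 0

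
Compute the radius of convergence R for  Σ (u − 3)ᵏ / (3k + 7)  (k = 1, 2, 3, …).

Ratio test: |a_{k+1}/a_k| = (3k + 7)/(3(k+1) + 7) → 1 as k → ∞.
Convergence for |u − 3| < 1, so R = 1.

R = 1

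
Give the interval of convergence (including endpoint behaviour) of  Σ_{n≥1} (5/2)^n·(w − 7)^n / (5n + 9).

Apply the ratio test: |a_{n+1}| / |a_n| = [(5n + 9)/(5(n+1) + 9)] · 5/2, which tends to 5/2 as n → ∞.
The series converges when 5/2 · |w − 7| < 1, giving R = 2/5.
Endpoint w = 37/5: the terms are asymptotic to a nonzero constant times 1/n, so the series diverges by limit comparison with Σ 1/n.
At w = 33/5: an alternating series whose terms decrease to 0 in absolute value, so it converges by the Leibniz criterion.

[33/5, 37/5)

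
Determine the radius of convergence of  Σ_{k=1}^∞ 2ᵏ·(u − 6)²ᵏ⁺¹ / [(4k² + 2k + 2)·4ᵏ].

R = √2

By the ratio test, |a_{k+1}/a_k| = [(4k² + 2k + 2)/(4(k+1)² + 2(k+1) + 2)] · 2/4 → 1/2.
Since the exponent of (u − 6) increases by 2 each term, convergence requires |u − 6|² < 2, hence R = √2.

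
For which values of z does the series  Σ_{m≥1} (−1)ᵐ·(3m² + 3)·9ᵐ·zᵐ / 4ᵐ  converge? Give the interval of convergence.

Ratio test: |a_{m+1}/a_m| = [(3(m+1)² + 3)/(3m² + 3)] · 9/4 → 9/4 as m → ∞.
Hence the series converges for |z| < 1/(9/4) = 4/9, so the radius of convergence is 4/9.
At z = 4/9: the terms have absolute value of order m², which does not tend to 0, so the series diverges by the divergence test.
Endpoint z = -4/9: the terms have absolute value of order m², which does not tend to 0, so the series diverges by the divergence test.

(-4/9, 4/9)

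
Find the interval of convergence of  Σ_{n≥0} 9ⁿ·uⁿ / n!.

(−∞, ∞)

The ratio of consecutive coefficients is 9 · 1/(n+1) → 0.
The limit is 0, so the series converges for all u; R = ∞.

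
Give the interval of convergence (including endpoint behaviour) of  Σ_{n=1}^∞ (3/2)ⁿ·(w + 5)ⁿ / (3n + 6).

[-17/3, -13/3)

Apply the ratio test: |a_{n+1}| / |a_n| = [(3n + 6)/(3(n+1) + 6)] · 3/2, which tends to 3/2 as n → ∞.
Thus R = 1/(3/2) = 2/3.
Check w = -13/3: the terms behave like c/n; limit comparison with the harmonic series gives divergence.
When w = -17/3, the terms alternate in sign and decrease monotonically to 0 in absolute value (size ~ c/n), so the alternating series test gives convergence.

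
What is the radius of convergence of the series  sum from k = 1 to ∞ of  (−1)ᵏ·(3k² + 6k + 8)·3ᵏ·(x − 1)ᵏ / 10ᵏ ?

Apply the ratio test: |a_{k+1}| / |a_k| = [(3(k+1)² + 6(k+1) + 8)/(3k² + 6k + 8)] · 3/10, which tends to 3/10 as k → ∞.
Hence the series converges for |x − 1| < 1/(3/10) = 10/3, so the radius of convergence is 10/3.

R = 10/3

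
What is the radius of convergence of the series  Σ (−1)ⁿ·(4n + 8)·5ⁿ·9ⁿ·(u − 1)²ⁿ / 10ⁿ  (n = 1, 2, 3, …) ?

R = √2/3

Apply the ratio test: |a_{n+1}| / |a_n| = [(4(n+1) + 8)/(4n + 8)] · 5·9/10, which tends to 9/2 as n → ∞.
Writing y = (u − 1)², the series in y has radius 2/9, so |u − 1| < √(2/9) and R = √2/3.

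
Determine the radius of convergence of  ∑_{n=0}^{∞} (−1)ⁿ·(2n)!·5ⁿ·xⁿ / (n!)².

R = 1/20

Apply the ratio test: |a_{n+1}| / |a_n| = (2n+1)·(2n+2)/(n+1)² · 5, which tends to 20 as n → ∞.
The series converges when 20 · |x| < 1, giving R = 1/20.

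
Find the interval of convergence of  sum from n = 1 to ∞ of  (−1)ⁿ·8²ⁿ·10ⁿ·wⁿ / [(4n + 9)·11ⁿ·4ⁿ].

Apply the ratio test: |a_{n+1}| / |a_n| = [(4n + 9)/(4(n+1) + 9)] · 64·10/(11·4), which tends to 160/11 as n → ∞.
Convergence for |w| · 160/11 < 1, i.e. |w| < 11/160. So R = 11/160.
At w = 11/160: convergence follows from the alternating series test (terms decrease monotonically to 0).
Check w = -11/160: the terms are asymptotic to a nonzero constant times 1/n, so the series diverges by limit comparison with Σ 1/n.

(-11/160, 11/160]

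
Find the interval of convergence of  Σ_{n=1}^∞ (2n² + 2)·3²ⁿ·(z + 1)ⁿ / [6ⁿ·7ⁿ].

Apply the ratio test: |a_{n+1}| / |a_n| = [(2(n+1)² + 2)/(2n² + 2)] · 9/(6·7), which tends to 3/14 as n → ∞.
Thus R = 1/(3/14) = 14/3.
When z = 11/3, the n-th term does not approach 0; divergence by the term test.
At z = -17/3: the terms have absolute value of order n², which does not tend to 0, so the series diverges by the divergence test.

(-17/3, 11/3)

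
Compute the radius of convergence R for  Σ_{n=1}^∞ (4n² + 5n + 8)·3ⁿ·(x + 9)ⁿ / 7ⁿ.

R = 7/3

The ratio of consecutive coefficients is [(4(n+1)² + 5(n+1) + 8)/(4n² + 5n + 8)] · 3/7 → 3/7.
The series converges when 3/7 · |x + 9| < 1, giving R = 7/3.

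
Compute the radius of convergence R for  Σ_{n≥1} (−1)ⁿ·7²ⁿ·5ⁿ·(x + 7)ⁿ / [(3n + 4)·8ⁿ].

R = 8/245

The ratio of consecutive coefficients is [(3n + 4)/(3(n+1) + 4)] · 49·5/8 → 245/8.
The series converges when 245/8 · |x + 7| < 1, giving R = 8/245.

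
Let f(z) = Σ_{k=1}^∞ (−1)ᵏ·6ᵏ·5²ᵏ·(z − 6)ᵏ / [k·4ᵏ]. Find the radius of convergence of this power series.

R = 2/75

By the ratio test, |a_{k+1}/a_k| = [k/(k+1)] · 6·25/4 → 75/2.
Convergence for |z − 6| · 75/2 < 1, i.e. |z − 6| < 2/75. So R = 2/75.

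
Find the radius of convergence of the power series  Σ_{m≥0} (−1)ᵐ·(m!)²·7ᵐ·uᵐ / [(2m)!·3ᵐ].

R = 12/7

Ratio test: |a_{m+1}/a_m| = (m+1)²/[(2m+1)·(2m+2)] · 7/3 → 7/12 as m → ∞.
Convergence for |u| · 7/12 < 1, i.e. |u| < 12/7. So R = 12/7.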